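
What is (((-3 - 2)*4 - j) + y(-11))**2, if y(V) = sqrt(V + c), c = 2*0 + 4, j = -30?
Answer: (10 + I*sqrt(7))**2 ≈ 93.0 + 52.915*I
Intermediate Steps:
c = 4 (c = 0 + 4 = 4)
y(V) = sqrt(4 + V) (y(V) = sqrt(V + 4) = sqrt(4 + V))
(((-3 - 2)*4 - j) + y(-11))**2 = (((-3 - 2)*4 - 1*(-30)) + sqrt(4 - 11))**2 = ((-5*4 + 30) + sqrt(-7))**2 = ((-20 + 30) + I*sqrt(7))**2 = (10 + I*sqrt(7))**2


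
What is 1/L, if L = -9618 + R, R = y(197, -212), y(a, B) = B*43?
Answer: -1/18734 ≈ -5.3379e-5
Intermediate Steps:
y(a, B) = 43*B
R = -9116 (R = 43*(-212) = -9116)
L = -18734 (L = -9618 - 9116 = -18734)
1/L = 1/(-18734) = -1/18734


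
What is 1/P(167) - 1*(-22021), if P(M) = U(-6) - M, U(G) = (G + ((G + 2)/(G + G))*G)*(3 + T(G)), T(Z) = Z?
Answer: 3149002/143 ≈ 22021.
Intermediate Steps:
U(G) = (1 + 3*G/2)*(3 + G) (U(G) = (G + ((G + 2)/(G + G))*G)*(3 + G) = (G + ((2 + G)/((2*G)))*G)*(3 + G) = (G + ((2 + G)*(1/(2*G)))*G)*(3 + G) = (G + ((2 + G)/(2*G))*G)*(3 + G) = (G + (1 + G/2))*(3 + G) = (1 + 3*G/2)*(3 + G))
P(M) = 24 - M (P(M) = (3 + (3/2)*(-6)² + (11/2)*(-6)) - M = (3 + (3/2)*36 - 33) - M = (3 + 54 - 33) - M = 24 - M)
1/P(167) - 1*(-22021) = 1/(24 - 1*167) - 1*(-22021) = 1/(24 - 167) + 22021 = 1/(-143) + 22021 = -1/143 + 22021 = 3149002/143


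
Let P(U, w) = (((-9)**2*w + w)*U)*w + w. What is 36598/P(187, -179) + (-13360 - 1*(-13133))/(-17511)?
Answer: 112169716483/8603443494165 ≈ 0.013038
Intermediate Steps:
P(U, w) = w + 82*U*w**2 (P(U, w) = ((81*w + w)*U)*w + w = ((82*w)*U)*w + w = (82*U*w)*w + w = 82*U*w**2 + w = w + 82*U*w**2)
36598/P(187, -179) + (-13360 - 1*(-13133))/(-17511) = 36598/((-179*(1 + 82*187*(-179)))) + (-13360 - 1*(-13133))/(-17511) = 36598/((-179*(1 - 2744786))) + (-13360 + 13133)*(-1/17511) = 36598/((-179*(-2744785))) - 227*(-1/17511) = 36598/491316515 + 227/17511 = 112169716483/8603443494165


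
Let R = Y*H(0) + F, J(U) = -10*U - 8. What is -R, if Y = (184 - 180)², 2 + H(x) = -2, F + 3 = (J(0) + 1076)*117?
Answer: -124889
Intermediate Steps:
J(U) = -8 - 10*U
F = 124953 (F = -3 + ((-8 - 10*0) + 1076)*117 = -3 + ((-8 + 0) + 1076)*117 = -3 + (-8 + 1076)*117 = -3 + 1068*117 = -3 + 124956 = 124953)
H(x) = -4 (H(x) = -2 - 2 = -4)
Y = 16 (Y = 4² = 16)
R = 124889 (R = 16*(-4) + 124953 = -64 + 124953 = 124889)
-R = -1*124889 = -124889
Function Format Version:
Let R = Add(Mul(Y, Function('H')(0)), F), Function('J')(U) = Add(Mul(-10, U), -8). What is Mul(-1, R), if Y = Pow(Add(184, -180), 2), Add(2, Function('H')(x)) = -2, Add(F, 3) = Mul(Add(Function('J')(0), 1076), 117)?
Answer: -124889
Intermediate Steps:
Function('J')(U) = Add(-8, Mul(-10, U))
F = 124953 (F = Add(-3, Mul(Add(Add(-8, Mul(-10, 0)), 1076), 117)) = Add(-3, Mul(Add(Add(-8, 0), 1076), 117)) = Add(-3, Mul(Add(-8, 1076), 117)) = Add(-3, Mul(1068, 117)) = Add(-3, 124956) = 124953)
Function('H')(x) = -4 (Function('H')(x) = Add(-2, -2) = -4)
Y = 16 (Y = Pow(4, 2) = 16)
R = 124889 (R = Add(Mul(16, -4), 124953) = Add(-64, 124953) = 124889)
Mul(-1, R) = Mul(-1, 124889) = -124889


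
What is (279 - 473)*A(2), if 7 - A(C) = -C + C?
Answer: -1358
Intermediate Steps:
A(C) = 7 (A(C) = 7 - (-C + C) = 7 - 1*0 = 7 + 0 = 7)
(279 - 473)*A(2) = (279 - 473)*7 = -194*7 = -1358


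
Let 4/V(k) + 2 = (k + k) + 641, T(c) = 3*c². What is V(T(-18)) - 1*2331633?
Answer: -6022608035/2583 ≈ -2.3316e+6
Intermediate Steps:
V(k) = 4/(639 + 2*k) (V(k) = 4/(-2 + ((k + k) + 641)) = 4/(-2 + (2*k + 641)) = 4/(-2 + (641 + 2*k)) = 4/(639 + 2*k))
V(T(-18)) - 1*2331633 = 4/(639 + 2*(3*(-18)²)) - 1*2331633 = 4/(639 + 2*(3*324)) - 2331633 = 4/(639 + 2*972) - 2331633 = 4/(639 + 1944) - 2331633 = 4/2583 - 2331633 = -6022608035/2583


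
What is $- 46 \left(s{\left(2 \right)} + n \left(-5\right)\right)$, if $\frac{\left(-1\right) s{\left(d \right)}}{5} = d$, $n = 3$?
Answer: $1150$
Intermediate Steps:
$s{\left(d \right)} = - 5 d$
$- 46 \left(s{\left(2 \right)} + n \left(-5\right)\right) = - 46 \left(\left(-5\right) 2 + 3 \left(-5\right)\right) = - 46 \left(-10 - 15\right) = \left(-46\right) \left(-25\right) = 1150$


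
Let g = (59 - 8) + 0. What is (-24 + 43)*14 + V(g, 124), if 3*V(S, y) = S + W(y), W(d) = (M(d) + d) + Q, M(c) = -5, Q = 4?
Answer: 324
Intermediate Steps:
W(d) = -1 + d (W(d) = (-5 + d) + 4 = -1 + d)
g = 51 (g = 51 + 0 = 51)
V(S, y) = -⅓ + S/3 + y/3 (V(S, y) = (S + (-1 + y))/3 = (-1 + S + y)/3 = -⅓ + S/3 + y/3)
(-24 + 43)*14 + V(g, 124) = (-24 + 43)*14 + (-⅓ + (⅓)*51 + (⅓)*124) = 19*14 + (-⅓ + 17 + 124/3) = 266 + 58 = 324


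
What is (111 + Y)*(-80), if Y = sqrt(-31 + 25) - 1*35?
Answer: -6080 - 80*I*sqrt(6) ≈ -6080.0 - 195.96*I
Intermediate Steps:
Y = -35 + I*sqrt(6) (Y = sqrt(-6) - 35 = I*sqrt(6) - 35 = -35 + I*sqrt(6) ≈ -35.0 + 2.4495*I)
(111 + Y)*(-80) = (111 + (-35 + I*sqrt(6)))*(-80) = (76 + I*sqrt(6))*(-80) = -6080 - 80*I*sqrt(6)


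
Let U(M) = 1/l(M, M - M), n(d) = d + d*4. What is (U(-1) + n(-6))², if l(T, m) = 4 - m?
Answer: 14161/16 ≈ 885.06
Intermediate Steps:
n(d) = 5*d (n(d) = d + 4*d = 5*d)
U(M) = ¼ (U(M) = 1/(4 - (M - M)) = 1/(4 - 1*0) = 1/(4 + 0) = 1/4 = ¼)
(U(-1) + n(-6))² = (¼ + 5*(-6))² = (¼ - 30)² = (-119/4)² = 14161/16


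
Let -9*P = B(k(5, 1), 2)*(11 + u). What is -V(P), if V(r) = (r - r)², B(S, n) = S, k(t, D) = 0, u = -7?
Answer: 0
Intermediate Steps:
P = 0 (P = -0*(11 - 7) = -0*4 = -⅑*0 = 0)
V(r) = 0 (V(r) = 0² = 0)
-V(P) = -1*0 = 0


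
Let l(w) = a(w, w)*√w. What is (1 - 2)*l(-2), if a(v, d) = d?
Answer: 2*I*√2 ≈ 2.8284*I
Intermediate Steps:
l(w) = w^(3/2) (l(w) = w*√w = w^(3/2))
(1 - 2)*l(-2) = (1 - 2)*(-2)^(3/2) = -(-2)*I*√2 = 2*I*√2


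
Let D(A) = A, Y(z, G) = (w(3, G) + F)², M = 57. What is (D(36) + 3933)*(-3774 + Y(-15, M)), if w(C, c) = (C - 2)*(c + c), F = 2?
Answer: 38427858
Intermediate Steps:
w(C, c) = 2*c*(-2 + C) (w(C, c) = (-2 + C)*(2*c) = 2*c*(-2 + C))
Y(z, G) = (2 + 2*G)² (Y(z, G) = (2*G*(-2 + 3) + 2)² = (2*G*1 + 2)² = (2*G + 2)² = (2 + 2*G)²)
(D(36) + 3933)*(-3774 + Y(-15, M)) = (36 + 3933)*(-3774 + 4*(1 + 57)²) = 3969*(-3774 + 4*58²) = 3969*(-3774 + 4*3364) = 3969*(-3774 + 13456) = 3969*9682 = 38427858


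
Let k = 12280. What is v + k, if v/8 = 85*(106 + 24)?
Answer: 100680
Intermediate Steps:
v = 88400 (v = 8*(85*(106 + 24)) = 8*(85*130) = 8*11050 = 88400)
v + k = 88400 + 12280 = 100680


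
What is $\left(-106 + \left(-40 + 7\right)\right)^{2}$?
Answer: $19321$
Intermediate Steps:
$\left(-106 + \left(-40 + 7\right)\right)^{2} = \left(-106 - 33\right)^{2} = \left(-139\right)^{2} = 19321$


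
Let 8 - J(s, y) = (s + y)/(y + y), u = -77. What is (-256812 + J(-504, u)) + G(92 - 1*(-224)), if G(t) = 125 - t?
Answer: -5653973/22 ≈ -2.5700e+5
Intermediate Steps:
J(s, y) = 8 - (s + y)/(2*y) (J(s, y) = 8 - (s + y)/(y + y) = 8 - (s + y)/(2*y))
(-256812 + J(-504, u)) + G(92 - 1*(-224)) = (-256812 + (½)*(-1*(-504) + 15*(-77))/(-77)) + (125 - (92 - 1*(-224))) = (-256812 + (½)*(-1/77)*(504 - 1155)) + (125 - (92 + 224)) = (-256812 + (½)*(-1/77)*(-651)) + (125 - 1*316) = (-256812 + 93/22) + (125 - 316) = -5649771/22 - 191 = -5653973/22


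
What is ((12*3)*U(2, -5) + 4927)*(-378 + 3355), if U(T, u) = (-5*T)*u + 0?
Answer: 20026279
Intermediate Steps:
U(T, u) = -5*T*u (U(T, u) = -5*T*u + 0 = -5*T*u)
((12*3)*U(2, -5) + 4927)*(-378 + 3355) = ((12*3)*(-5*2*(-5)) + 4927)*(-378 + 3355) = (36*50 + 4927)*2977 = (1800 + 4927)*2977 = 6727*2977 = 20026279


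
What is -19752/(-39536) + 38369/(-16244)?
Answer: -74756581/40138924 ≈ -1.8624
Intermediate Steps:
-19752/(-39536) + 38369/(-16244) = -19752*(-1/39536) + 38369*(-1/16244) = 2469/4942 - 38369/16244 = -74756581/40138924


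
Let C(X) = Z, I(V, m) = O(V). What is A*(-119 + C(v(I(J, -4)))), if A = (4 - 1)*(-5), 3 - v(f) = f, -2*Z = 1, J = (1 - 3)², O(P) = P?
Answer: 3585/2 ≈ 1792.5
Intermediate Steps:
J = 4 (J = (-2)² = 4)
I(V, m) = V
Z = -½ (Z = -½*1 = -½ ≈ -0.50000)
v(f) = 3 - f
C(X) = -½
A = -15 (A = 3*(-5) = -15)
A*(-119 + C(v(I(J, -4)))) = -15*(-119 - ½) = -15*(-239/2) = 3585/2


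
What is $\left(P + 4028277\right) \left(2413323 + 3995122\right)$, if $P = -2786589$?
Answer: $7957289255160$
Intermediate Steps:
$\left(P + 4028277\right) \left(2413323 + 3995122\right) = \left(-2786589 + 4028277\right) \left(2413323 + 3995122\right) = 1241688 \cdot 6408445 = 7957289255160$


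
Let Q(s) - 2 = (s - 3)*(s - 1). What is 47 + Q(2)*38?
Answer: 85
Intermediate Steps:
Q(s) = 2 + (-1 + s)*(-3 + s) (Q(s) = 2 + (s - 3)*(s - 1) = 2 + (-3 + s)*(-1 + s) = 2 + (-1 + s)*(-3 + s))
47 + Q(2)*38 = 47 + (5 + 2² - 4*2)*38 = 47 + (5 + 4 - 8)*38 = 47 + 1*38 = 47 + 38 = 85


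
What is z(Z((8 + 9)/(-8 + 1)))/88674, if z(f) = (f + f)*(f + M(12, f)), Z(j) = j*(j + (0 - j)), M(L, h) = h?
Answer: 0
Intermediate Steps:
Z(j) = 0 (Z(j) = j*(j - j) = j*0 = 0)
z(f) = 4*f**2 (z(f) = (f + f)*(f + f) = (2*f)*(2*f) = 4*f**2)
z(Z((8 + 9)/(-8 + 1)))/88674 = (4*0**2)/88674 = (4*0)*(1/88674) = 0*(1/88674) = 0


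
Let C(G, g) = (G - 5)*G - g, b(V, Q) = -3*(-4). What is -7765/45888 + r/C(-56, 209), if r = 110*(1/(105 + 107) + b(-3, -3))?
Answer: 630587195/2599876416 ≈ 0.24255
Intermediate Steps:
b(V, Q) = 12
C(G, g) = -g + G*(-5 + G) (C(G, g) = (-5 + G)*G - g = G*(-5 + G) - g = -g + G*(-5 + G))
r = 139975/106 (r = 110*(1/(105 + 107) + 12) = 110*(1/212 + 12) = 110*(2545/212) = 139975/106 ≈ 1320.5)
-7765/45888 + r/C(-56, 209) = -7765/45888 + 139975/(106*((-56)**2 - 1*209 - 5*(-56))) = -7765*1/45888 + 139975/(106*(3136 - 209 + 280)) = -7765/45888 + (139975/106)/3207 = -7765/45888 + (139975/106)*(1/3207) = -7765/45888 + 139975/339942 = 630587195/2599876416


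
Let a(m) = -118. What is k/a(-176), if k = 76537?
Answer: -76537/118 ≈ -648.62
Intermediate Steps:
k/a(-176) = 76537/(-118) = 76537*(-1/118) = -76537/118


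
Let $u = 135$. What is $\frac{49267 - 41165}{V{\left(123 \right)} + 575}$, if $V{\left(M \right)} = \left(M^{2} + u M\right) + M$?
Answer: $\frac{4051}{16216} \approx 0.24981$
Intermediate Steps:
$V{\left(M \right)} = M^{2} + 136 M$ ($V{\left(M \right)} = \left(M^{2} + 135 M\right) + M = M^{2} + 136 M$)
$\frac{49267 - 41165}{V{\left(123 \right)} + 575} = \frac{49267 - 41165}{123 \left(136 + 123\right) + 575} = \frac{8102}{123 \cdot 259 + 575} = \frac{8102}{31857 + 575} = \frac{8102}{32432} = 8102 \cdot \frac{1}{32432} = \frac{4051}{16216}$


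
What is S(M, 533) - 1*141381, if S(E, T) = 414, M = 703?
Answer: -140967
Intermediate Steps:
S(M, 533) - 1*141381 = 414 - 1*141381 = 414 - 141381 = -140967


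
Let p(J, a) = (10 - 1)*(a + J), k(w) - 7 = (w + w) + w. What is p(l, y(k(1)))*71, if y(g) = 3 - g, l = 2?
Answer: -3195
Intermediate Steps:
k(w) = 7 + 3*w (k(w) = 7 + ((w + w) + w) = 7 + (2*w + w) = 7 + 3*w)
p(J, a) = 9*J + 9*a (p(J, a) = 9*(J + a) = 9*J + 9*a)
p(l, y(k(1)))*71 = (9*2 + 9*(3 - (7 + 3*1)))*71 = (18 + 9*(3 - (7 + 3)))*71 = (18 + 9*(3 - 1*10))*71 = (18 + 9*(3 - 10))*71 = (18 + 9*(-7))*71 = (18 - 63)*71 = -45*71 = -3195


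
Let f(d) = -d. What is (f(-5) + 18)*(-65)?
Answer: -1495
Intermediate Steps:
(f(-5) + 18)*(-65) = (-1*(-5) + 18)*(-65) = (5 + 18)*(-65) = 23*(-65) = -1495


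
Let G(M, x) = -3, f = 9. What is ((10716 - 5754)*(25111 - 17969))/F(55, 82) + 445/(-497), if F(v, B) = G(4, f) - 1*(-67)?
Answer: 4403239427/7952 ≈ 5.5373e+5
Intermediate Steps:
F(v, B) = 64 (F(v, B) = -3 - 1*(-67) = -3 + 67 = 64)
((10716 - 5754)*(25111 - 17969))/F(55, 82) + 445/(-497) = ((10716 - 5754)*(25111 - 17969))/64 + 445/(-497) = (4962*7142)*(1/64) + 445*(-1/497) = 35438604*(1/64) - 445/497 = 8859651/16 - 445/497 = 4403239427/7952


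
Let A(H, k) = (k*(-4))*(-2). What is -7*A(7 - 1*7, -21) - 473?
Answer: 703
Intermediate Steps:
A(H, k) = 8*k (A(H, k) = -4*k*(-2) = 8*k)
-7*A(7 - 1*7, -21) - 473 = -56*(-21) - 473 = -7*(-168) - 473 = 1176 - 473 = 703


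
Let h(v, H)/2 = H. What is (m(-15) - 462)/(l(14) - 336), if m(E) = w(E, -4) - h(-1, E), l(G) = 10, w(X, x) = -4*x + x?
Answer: 210/163 ≈ 1.2883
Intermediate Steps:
h(v, H) = 2*H
w(X, x) = -3*x
m(E) = 12 - 2*E (m(E) = -3*(-4) - 2*E = 12 - 2*E)
(m(-15) - 462)/(l(14) - 336) = ((12 - 2*(-15)) - 462)/(10 - 336) = ((12 + 30) - 462)/(-326) = (42 - 462)*(-1/326) = -420*(-1/326) = 210/163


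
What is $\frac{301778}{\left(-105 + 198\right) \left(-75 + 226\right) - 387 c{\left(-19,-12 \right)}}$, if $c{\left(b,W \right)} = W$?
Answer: $\frac{301778}{18687} \approx 16.149$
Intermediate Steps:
$\frac{301778}{\left(-105 + 198\right) \left(-75 + 226\right) - 387 c{\left(-19,-12 \right)}} = \frac{301778}{\left(-105 + 198\right) \left(-75 + 226\right) - -4644} = \frac{301778}{93 \cdot 151 + 4644} = \frac{301778}{14043 + 4644} = \frac{301778}{18687}$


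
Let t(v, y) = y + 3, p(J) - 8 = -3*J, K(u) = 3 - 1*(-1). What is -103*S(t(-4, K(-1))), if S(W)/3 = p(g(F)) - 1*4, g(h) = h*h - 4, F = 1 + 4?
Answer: 18231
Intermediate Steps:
F = 5
K(u) = 4 (K(u) = 3 + 1 = 4)
g(h) = -4 + h² (g(h) = h² - 4 = -4 + h²)
p(J) = 8 - 3*J
t(v, y) = 3 + y
S(W) = -177 (S(W) = 3*((8 - 3*(-4 + 5²)) - 1*4) = 3*((8 - 3*(-4 + 25)) - 4) = 3*((8 - 3*21) - 4) = 3*((8 - 63) - 4) = 3*(-55 - 4) = 3*(-59) = -177)
-103*S(t(-4, K(-1))) = -103*(-177) = 18231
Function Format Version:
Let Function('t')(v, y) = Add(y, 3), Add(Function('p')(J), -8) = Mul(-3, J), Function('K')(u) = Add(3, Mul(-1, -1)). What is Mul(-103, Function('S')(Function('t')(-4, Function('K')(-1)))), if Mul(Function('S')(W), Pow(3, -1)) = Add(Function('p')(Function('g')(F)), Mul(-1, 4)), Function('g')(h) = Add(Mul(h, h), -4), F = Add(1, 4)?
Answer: 18231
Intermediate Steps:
F = 5
Function('K')(u) = 4 (Function('K')(u) = Add(3, 1) = 4)
Function('g')(h) = Add(-4, Pow(h, 2)) (Function('g')(h) = Add(Pow(h, 2), -4) = Add(-4, Pow(h, 2)))
Function('p')(J) = Add(8, Mul(-3, J))
Function('t')(v, y) = Add(3, y)
Function('S')(W) = -177 (Function('S')(W) = Mul(3, Add(Add(8, Mul(-3, Add(-4, Pow(5, 2)))), Mul(-1, 4))) = Mul(3, Add(Add(8, Mul(-3, Add(-4, 25))), -4)) = Mul(3, Add(Add(8, Mul(-3, 21)), -4)) = Mul(3, Add(Add(8, -63), -4)) = Mul(3, Add(-55, -4)) = Mul(3, -59) = -177)
Mul(-103, Function('S')(Function('t')(-4, Function('K')(-1)))) = Mul(-103, -177) = 18231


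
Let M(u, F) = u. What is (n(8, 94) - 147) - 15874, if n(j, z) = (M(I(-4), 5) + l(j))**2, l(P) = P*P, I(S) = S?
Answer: -12421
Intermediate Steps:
l(P) = P**2
n(j, z) = (-4 + j**2)**2
(n(8, 94) - 147) - 15874 = ((-4 + 8**2)**2 - 147) - 15874 = ((-4 + 64)**2 - 147) - 15874 = (60**2 - 147) - 15874 = (3600 - 147) - 15874 = 3453 - 15874 = -12421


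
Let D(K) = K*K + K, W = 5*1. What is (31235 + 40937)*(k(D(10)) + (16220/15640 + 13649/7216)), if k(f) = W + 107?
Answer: 5850729976517/705364 ≈ 8.2946e+6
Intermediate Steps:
W = 5
D(K) = K + K² (D(K) = K² + K = K + K²)
k(f) = 112 (k(f) = 5 + 107 = 112)
(31235 + 40937)*(k(D(10)) + (16220/15640 + 13649/7216)) = (31235 + 40937)*(112 + (16220/15640 + 13649/7216)) = 72172*(112 + (16220*(1/15640) + 13649*(1/7216))) = 72172*(112 + (811/782 + 13649/7216)) = 72172*(112 + 8262847/2821456) = 72172*(324265919/2821456) = 5850729976517/705364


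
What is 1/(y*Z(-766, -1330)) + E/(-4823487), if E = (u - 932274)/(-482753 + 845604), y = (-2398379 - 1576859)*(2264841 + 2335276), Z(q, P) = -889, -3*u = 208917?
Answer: 5429283640494998483753/9484227346788919496610655026 ≈ 5.7245e-7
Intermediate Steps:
u = -69639 (u = -1/3*208917 = -69639)
y = -18286559902846 (y = -3975238*4600117 = -18286559902846)
E = -1001913/362851 (E = (-69639 - 932274)/(-482753 + 845604) = -1001913/362851 ≈ -2.7612)
1/(y*Z(-766, -1330)) + E/(-4823487) = 1/(-18286559902846*(-889)) - 1001913/362851/(-4823487) = -1/18286559902846*(-1/889) - 1001913/362851*(-1/4823487) = 1/16256751753630094 + 333971/583402360479 = 5429283640494998483753/9484227346788919496610655026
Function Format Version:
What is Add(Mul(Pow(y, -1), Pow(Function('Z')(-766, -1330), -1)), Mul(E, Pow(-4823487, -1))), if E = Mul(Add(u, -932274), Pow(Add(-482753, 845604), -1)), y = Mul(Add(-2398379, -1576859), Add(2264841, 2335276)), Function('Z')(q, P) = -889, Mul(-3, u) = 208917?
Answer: Rational(5429283640494998483753, 9484227346788919496610655026) ≈ 5.7245e-7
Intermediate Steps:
u = -69639 (u = Mul(Rational(-1, 3), 208917) = -69639)
y = -18286559902846 (y = Mul(-3975238, 4600117) = -18286559902846)
E = Rational(-1001913, 362851) (E = Mul(Add(-69639, -932274), Pow(Add(-482753, 845604), -1)) = Mul(-1001913, Pow(362851, -1)) = Mul(-1001913, Rational(1, 362851)) = Rational(-1001913, 362851) ≈ -2.7612)
Add(Mul(Pow(y, -1), Pow(Function('Z')(-766, -1330), -1)), Mul(E, Pow(-4823487, -1))) = Add(Mul(Pow(-18286559902846, -1), Pow(-889, -1)), Mul(Rational(-1001913, 362851), Pow(-4823487, -1))) = Add(Mul(Rational(-1, 18286559902846), Rational(-1, 889)), Mul(Rational(-1001913, 362851), Rational(-1, 4823487))) = Add(Rational(1, 16256751753630094), Rational(333971, 583402360479)) = Rational(5429283640494998483753, 9484227346788919496610655026)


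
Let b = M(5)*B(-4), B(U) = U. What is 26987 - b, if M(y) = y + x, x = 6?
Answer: 27031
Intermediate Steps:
M(y) = 6 + y (M(y) = y + 6 = 6 + y)
b = -44 (b = (6 + 5)*(-4) = 11*(-4) = -44)
26987 - b = 26987 - 1*(-44) = 26987 + 44 = 27031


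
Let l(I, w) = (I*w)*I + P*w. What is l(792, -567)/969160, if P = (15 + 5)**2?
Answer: -44485686/121145 ≈ -367.21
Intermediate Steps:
P = 400 (P = 20**2 = 400)
l(I, w) = 400*w + w*I**2 (l(I, w) = (I*w)*I + 400*w = w*I**2 + 400*w = 400*w + w*I**2)
l(792, -567)/969160 = -567*(400 + 792**2)/969160 = -567*(400 + 627264)*(1/969160) = -567*627664*(1/969160) = -355885488*1/969160 = -44485686/121145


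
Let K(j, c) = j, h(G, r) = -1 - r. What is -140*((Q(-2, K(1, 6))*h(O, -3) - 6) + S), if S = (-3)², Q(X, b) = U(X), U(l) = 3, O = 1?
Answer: -1260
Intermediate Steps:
Q(X, b) = 3
S = 9
-140*((Q(-2, K(1, 6))*h(O, -3) - 6) + S) = -140*((3*(-1 - 1*(-3)) - 6) + 9) = -140*((3*(-1 + 3) - 6) + 9) = -140*((3*2 - 6) + 9) = -140*((6 - 6) + 9) = -140*(0 + 9) = -140*9 = -1260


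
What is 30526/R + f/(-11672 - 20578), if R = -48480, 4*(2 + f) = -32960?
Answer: -9748189/26058000 ≈ -0.37410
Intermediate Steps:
f = -8242 (f = -2 + (1/4)*(-32960) = -2 - 8240 = -8242)
30526/R + f/(-11672 - 20578) = 30526/(-48480) - 8242/(-11672 - 20578) = 30526*(-1/48480) - 8242/(-32250) = -15263/24240 - 8242*(-1/32250) = -15263/24240 + 4121/16125 = -9748189/26058000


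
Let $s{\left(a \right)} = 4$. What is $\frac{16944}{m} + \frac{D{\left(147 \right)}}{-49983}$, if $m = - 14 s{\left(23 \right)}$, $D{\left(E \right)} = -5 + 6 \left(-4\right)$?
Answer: $- \frac{105863791}{349881} \approx -302.57$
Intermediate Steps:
$D{\left(E \right)} = -29$ ($D{\left(E \right)} = -5 - 24 = -29$)
$m = -56$ ($m = \left(-14\right) 4 = -56$)
$\frac{16944}{m} + \frac{D{\left(147 \right)}}{-49983} = \frac{16944}{-56} - \frac{29}{-49983} = 16944 \left(- \frac{1}{56}\right) - - \frac{29}{49983} = - \frac{2118}{7} + \frac{29}{49983} = - \frac{105863791}{349881}$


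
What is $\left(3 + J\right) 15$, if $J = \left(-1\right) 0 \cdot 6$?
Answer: $45$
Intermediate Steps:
$J = 0$ ($J = 0 \cdot 6 = 0$)
$\left(3 + J\right) 15 = \left(3 + 0\right) 15 = 3 \cdot 15 = 45$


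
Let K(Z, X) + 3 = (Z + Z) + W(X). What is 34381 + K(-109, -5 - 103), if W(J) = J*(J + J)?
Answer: 57488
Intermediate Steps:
W(J) = 2*J² (W(J) = J*(2*J) = 2*J²)
K(Z, X) = -3 + 2*Z + 2*X² (K(Z, X) = -3 + ((Z + Z) + 2*X²) = -3 + (2*Z + 2*X²) = -3 + 2*Z + 2*X²)
34381 + K(-109, -5 - 103) = 34381 + (-3 + 2*(-109) + 2*(-5 - 103)²) = 34381 + (-3 - 218 + 2*(-108)²) = 34381 + (-3 - 218 + 2*11664) = 34381 + (-3 - 218 + 23328) = 34381 + 23107 = 57488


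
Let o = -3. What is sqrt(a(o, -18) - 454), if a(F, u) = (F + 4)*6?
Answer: 8*I*sqrt(7) ≈ 21.166*I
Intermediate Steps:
a(F, u) = 24 + 6*F (a(F, u) = (4 + F)*6 = 24 + 6*F)
sqrt(a(o, -18) - 454) = sqrt((24 + 6*(-3)) - 454) = sqrt((24 - 18) - 454) = sqrt(6 - 454) = sqrt(-448) = 8*I*sqrt(7)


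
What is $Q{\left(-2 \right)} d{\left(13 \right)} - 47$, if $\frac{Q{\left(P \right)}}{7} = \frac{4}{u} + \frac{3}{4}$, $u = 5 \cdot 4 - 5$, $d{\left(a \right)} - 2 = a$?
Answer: $\frac{239}{4} \approx 59.75$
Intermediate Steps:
$d{\left(a \right)} = 2 + a$
$u = 15$ ($u = 20 - 5 = 15$)
$Q{\left(P \right)} = \frac{427}{60}$ ($Q{\left(P \right)} = 7 \left(\frac{4}{15} + \frac{3}{4}\right) = 7 \cdot \frac{61}{60} = \frac{427}{60}$)
$Q{\left(-2 \right)} d{\left(13 \right)} - 47 = \frac{427 \left(2 + 13\right)}{60} - 47 = \frac{427}{60} \cdot 15 - 47 = \frac{427}{4} - 47 = \frac{239}{4}$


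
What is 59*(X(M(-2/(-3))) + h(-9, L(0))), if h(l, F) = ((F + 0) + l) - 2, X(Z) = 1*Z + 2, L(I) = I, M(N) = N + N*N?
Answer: -4189/9 ≈ -465.44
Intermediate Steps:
M(N) = N + N²
X(Z) = 2 + Z (X(Z) = Z + 2 = 2 + Z)
h(l, F) = -2 + F + l (h(l, F) = (F + l) - 2 = -2 + F + l)
59*(X(M(-2/(-3))) + h(-9, L(0))) = 59*((2 + (-2/(-3))*(1 - 2/(-3))) + (-2 + 0 - 9)) = 59*((2 + (-2*(-⅓))*(1 - 2*(-⅓))) - 11) = 59*((2 + 2*(1 + ⅔)/3) - 11) = 59*((2 + (⅔)*(5/3)) - 11) = 59*((2 + 10/9) - 11) = 59*(28/9 - 11) = 59*(-71/9) = -4189/9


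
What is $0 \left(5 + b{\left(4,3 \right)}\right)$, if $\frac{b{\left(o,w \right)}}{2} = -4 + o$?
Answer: $0$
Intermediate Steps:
$b{\left(o,w \right)} = -8 + 2 o$ ($b{\left(o,w \right)} = 2 \left(-4 + o\right) = -8 + 2 o$)
$0 \left(5 + b{\left(4,3 \right)}\right) = 0 \left(5 + \left(-8 + 2 \cdot 4\right)\right) = 0 \left(5 + \left(-8 + 8\right)\right) = 0 \left(5 + 0\right) = 0 \cdot 5 = 0$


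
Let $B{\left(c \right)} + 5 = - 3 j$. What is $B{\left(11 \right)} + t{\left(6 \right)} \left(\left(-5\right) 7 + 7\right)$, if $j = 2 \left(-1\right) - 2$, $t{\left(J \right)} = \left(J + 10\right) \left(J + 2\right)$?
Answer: $-3577$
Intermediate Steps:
$t{\left(J \right)} = \left(2 + J\right) \left(10 + J\right)$ ($t{\left(J \right)} = \left(10 + J\right) \left(2 + J\right) = \left(2 + J\right) \left(10 + J\right)$)
$j = -4$ ($j = -2 - 2 = -4$)
$B{\left(c \right)} = 7$ ($B{\left(c \right)} = -5 - -12 = -5 + 12 = 7$)
$B{\left(11 \right)} + t{\left(6 \right)} \left(\left(-5\right) 7 + 7\right) = 7 + \left(20 + 6^{2} + 12 \cdot 6\right) \left(\left(-5\right) 7 + 7\right) = 7 + \left(20 + 36 + 72\right) \left(-35 + 7\right) = 7 + 128 \left(-28\right) = 7 - 3584 = -3577$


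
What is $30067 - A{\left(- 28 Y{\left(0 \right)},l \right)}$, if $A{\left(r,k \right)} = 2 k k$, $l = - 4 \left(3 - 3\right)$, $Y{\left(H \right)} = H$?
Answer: $30067$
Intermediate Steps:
$l = 0$ ($l = - 4 \left(3 - 3\right) = \left(-4\right) 0 = 0$)
$A{\left(r,k \right)} = 2 k^{2}$
$30067 - A{\left(- 28 Y{\left(0 \right)},l \right)} = 30067 - 2 \cdot 0^{2} = 30067 - 2 \cdot 0 = 30067 - 0 = 30067 + 0 = 30067$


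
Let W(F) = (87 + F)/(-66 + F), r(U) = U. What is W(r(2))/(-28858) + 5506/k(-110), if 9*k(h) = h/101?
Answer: -4621854796129/101580160 ≈ -45500.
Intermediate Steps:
k(h) = h/909 (k(h) = (h/101)/9 = h/909)
W(F) = (87 + F)/(-66 + F)
W(r(2))/(-28858) + 5506/k(-110) = ((87 + 2)/(-66 + 2))/(-28858) + 5506/(((1/909)*(-110))) = (89/(-64))*(-1/28858) + 5506/(-110/909) = -1/64*89*(-1/28858) + 5506*(-909/110) = -89/64*(-1/28858) - 2502477/55 = 89/1846912 - 2502477/55 = -4621854796129/101580160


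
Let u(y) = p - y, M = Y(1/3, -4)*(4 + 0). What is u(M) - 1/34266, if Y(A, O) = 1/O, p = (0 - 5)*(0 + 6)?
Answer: -993715/34266 ≈ -29.000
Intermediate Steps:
p = -30 (p = -5*6 = -30)
M = -1 (M = (4 + 0)/(-4) = -¼*4 = -1)
u(y) = -30 - y
u(M) - 1/34266 = (-30 - 1*(-1)) - 1/34266 = (-30 + 1) - 1*1/34266 = -29 - 1/34266 = -993715/34266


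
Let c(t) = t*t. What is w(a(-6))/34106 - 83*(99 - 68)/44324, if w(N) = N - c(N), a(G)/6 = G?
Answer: -73397153/755857172 ≈ -0.097105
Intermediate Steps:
a(G) = 6*G
c(t) = t²
w(N) = N - N²
w(a(-6))/34106 - 83*(99 - 68)/44324 = ((6*(-6))*(1 - 6*(-6)))/34106 - 83*(99 - 68)/44324 = -36*(1 - 1*(-36))*(1/34106) - 83*31*(1/44324) = -36*(1 + 36)*(1/34106) - 2573*1/44324 = -36*37*(1/34106) - 2573/44324 = -1332*1/34106 - 2573/44324 = -666/17053 - 2573/44324 = -73397153/755857172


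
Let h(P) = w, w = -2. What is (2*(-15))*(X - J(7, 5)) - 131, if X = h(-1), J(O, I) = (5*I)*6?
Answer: 4429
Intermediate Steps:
J(O, I) = 30*I
h(P) = -2
X = -2
(2*(-15))*(X - J(7, 5)) - 131 = (2*(-15))*(-2 - 30*5) - 131 = -30*(-2 - 1*150) - 131 = -30*(-2 - 150) - 131 = -30*(-152) - 131 = 4560 - 131 = 4429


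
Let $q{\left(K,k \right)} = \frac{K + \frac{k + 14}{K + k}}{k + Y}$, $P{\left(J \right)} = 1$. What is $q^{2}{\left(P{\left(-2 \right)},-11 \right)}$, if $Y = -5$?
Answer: $\frac{49}{25600} \approx 0.0019141$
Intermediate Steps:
$q{\left(K,k \right)} = \frac{K + \frac{14 + k}{K + k}}{-5 + k}$ ($q{\left(K,k \right)} = \frac{K + \frac{k + 14}{K + k}}{k - 5} = \frac{K + \frac{14 + k}{K + k}}{-5 + k}$)
$q^{2}{\left(P{\left(-2 \right)},-11 \right)} = \left(\frac{14 - 11 + 1^{2} + 1 \left(-11\right)}{\left(-11\right)^{2} - 5 - -55 + 1 \left(-11\right)}\right)^{2} = \left(\frac{14 - 11 + 1 - 11}{121 - 5 + 55 - 11}\right)^{2} = \left(\frac{1}{160} \left(-7\right)\right)^{2} = \left(- \frac{7}{160}\right)^{2} = \frac{49}{25600}$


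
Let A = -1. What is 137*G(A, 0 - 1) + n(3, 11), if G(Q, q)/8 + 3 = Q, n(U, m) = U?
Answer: -4381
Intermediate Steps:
G(Q, q) = -24 + 8*Q
137*G(A, 0 - 1) + n(3, 11) = 137*(-24 + 8*(-1)) + 3 = 137*(-24 - 8) + 3 = 137*(-32) + 3 = -4384 + 3 = -4381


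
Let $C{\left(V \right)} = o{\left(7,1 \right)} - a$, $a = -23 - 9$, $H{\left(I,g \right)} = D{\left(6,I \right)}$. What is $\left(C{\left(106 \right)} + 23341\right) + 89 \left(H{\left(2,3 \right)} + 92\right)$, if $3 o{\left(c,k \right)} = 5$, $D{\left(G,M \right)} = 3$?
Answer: $\frac{95489}{3} \approx 31830.0$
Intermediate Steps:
$o{\left(c,k \right)} = \frac{5}{3}$ ($o{\left(c,k \right)} = \frac{1}{3} \cdot 5 = \frac{5}{3}$)
$H{\left(I,g \right)} = 3$
$a = -32$
$C{\left(V \right)} = \frac{101}{3}$ ($C{\left(V \right)} = \frac{5}{3} - -32 = \frac{5}{3} + 32 = \frac{101}{3}$)
$\left(C{\left(106 \right)} + 23341\right) + 89 \left(H{\left(2,3 \right)} + 92\right) = \left(\frac{101}{3} + 23341\right) + 89 \left(3 + 92\right) = \frac{70124}{3} + 89 \cdot 95 = \frac{70124}{3} + 8455 = \frac{95489}{3}$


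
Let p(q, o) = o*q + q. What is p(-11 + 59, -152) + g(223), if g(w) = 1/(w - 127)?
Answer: -695807/96 ≈ -7248.0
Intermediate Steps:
g(w) = 1/(-127 + w)
p(q, o) = q + o*q
p(-11 + 59, -152) + g(223) = (-11 + 59)*(1 - 152) + 1/(-127 + 223) = 48*(-151) + 1/96 = -7248 + 1/96 = -695807/96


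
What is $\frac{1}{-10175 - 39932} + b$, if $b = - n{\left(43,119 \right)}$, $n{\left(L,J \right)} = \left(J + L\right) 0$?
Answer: $- \frac{1}{50107} \approx -1.9957 \cdot 10^{-5}$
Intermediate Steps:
$n{\left(L,J \right)} = 0$
$b = 0$ ($b = \left(-1\right) 0 = 0$)
$\frac{1}{-10175 - 39932} + b = \frac{1}{-10175 - 39932} + 0 = \frac{1}{-50107} + 0 = - \frac{1}{50107} + 0 = - \frac{1}{50107}$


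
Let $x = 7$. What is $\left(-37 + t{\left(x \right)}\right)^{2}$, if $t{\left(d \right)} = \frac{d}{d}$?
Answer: $1296$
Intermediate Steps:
$t{\left(d \right)} = 1$
$\left(-37 + t{\left(x \right)}\right)^{2} = \left(-37 + 1\right)^{2} = \left(-36\right)^{2} = 1296$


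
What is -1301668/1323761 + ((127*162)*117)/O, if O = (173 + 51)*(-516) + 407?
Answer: -3336424096474/152466820697 ≈ -21.883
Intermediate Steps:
O = -115177 (O = 224*(-516) + 407 = -115584 + 407 = -115177)
-1301668/1323761 + ((127*162)*117)/O = -1301668/1323761 + ((127*162)*117)/(-115177) = -1301668*1/1323761 + (20574*117)*(-1/115177) = -1301668/1323761 + 2407158*(-1/115177) = -1301668/1323761 - 2407158/115177 = -3336424096474/152466820697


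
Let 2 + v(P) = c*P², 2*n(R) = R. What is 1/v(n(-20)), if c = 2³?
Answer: 1/798 ≈ 0.0012531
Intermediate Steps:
n(R) = R/2
c = 8
v(P) = -2 + 8*P²
1/v(n(-20)) = 1/(-2 + 8*((½)*(-20))²) = 1/(-2 + 8*(-10)²) = 1/(-2 + 8*100) = 1/(-2 + 800) = 1/798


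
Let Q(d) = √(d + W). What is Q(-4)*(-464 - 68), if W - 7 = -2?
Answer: -532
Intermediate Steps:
W = 5 (W = 7 - 2 = 5)
Q(d) = √(5 + d) (Q(d) = √(d + 5) = √(5 + d))
Q(-4)*(-464 - 68) = √(5 - 4)*(-464 - 68) = √1*(-532) = 1*(-532) = -532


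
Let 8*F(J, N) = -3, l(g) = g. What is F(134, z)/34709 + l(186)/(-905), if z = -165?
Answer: -51649707/251293160 ≈ -0.20554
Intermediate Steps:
F(J, N) = -3/8 (F(J, N) = (1/8)*(-3) = -3/8)
F(134, z)/34709 + l(186)/(-905) = -3/8/34709 + 186/(-905) = -3/8*1/34709 + 186*(-1/905) = -3/277672 - 186/905 = -51649707/251293160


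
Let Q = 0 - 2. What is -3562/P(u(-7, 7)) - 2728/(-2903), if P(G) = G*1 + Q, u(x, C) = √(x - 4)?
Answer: 20721892/43545 + 3562*I*√11/15 ≈ 475.87 + 787.59*I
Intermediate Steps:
u(x, C) = √(-4 + x)
Q = -2
P(G) = -2 + G (P(G) = G*1 - 2 = G - 2 = -2 + G)
-3562/P(u(-7, 7)) - 2728/(-2903) = -3562/(-2 + √(-4 - 7)) - 2728/(-2903) = -3562/(-2 + √(-11)) - 2728*(-1/2903) = -3562/(-2 + I*√11) + 2728/2903 = 2728/2903 - 3562/(-2 + I*√11)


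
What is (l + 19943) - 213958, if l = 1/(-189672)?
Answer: -36799213081/189672 ≈ -1.9402e+5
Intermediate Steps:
l = -1/189672 ≈ -5.2723e-6
(l + 19943) - 213958 = (-1/189672 + 19943) - 213958 = 3782628695/189672 - 213958 = -36799213081/189672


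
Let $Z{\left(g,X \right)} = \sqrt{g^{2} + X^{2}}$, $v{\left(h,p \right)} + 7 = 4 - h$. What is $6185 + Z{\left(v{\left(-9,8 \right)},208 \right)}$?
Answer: $6185 + 10 \sqrt{433} \approx 6393.1$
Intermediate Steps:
$v{\left(h,p \right)} = -3 - h$ ($v{\left(h,p \right)} = -7 - \left(-4 + h\right) = -3 - h$)
$Z{\left(g,X \right)} = \sqrt{X^{2} + g^{2}}$
$6185 + Z{\left(v{\left(-9,8 \right)},208 \right)} = 6185 + \sqrt{208^{2} + \left(-3 - -9\right)^{2}} = 6185 + \sqrt{43264 + \left(-3 + 9\right)^{2}} = 6185 + \sqrt{43264 + 6^{2}} = 6185 + \sqrt{43264 + 36} = 6185 + \sqrt{43300} = 6185 + 10 \sqrt{433}$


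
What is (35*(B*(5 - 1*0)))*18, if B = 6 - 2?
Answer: 12600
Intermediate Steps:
B = 4
(35*(B*(5 - 1*0)))*18 = (35*(4*(5 - 1*0)))*18 = (35*(4*(5 + 0)))*18 = (35*(4*5))*18 = (35*20)*18 = 700*18 = 12600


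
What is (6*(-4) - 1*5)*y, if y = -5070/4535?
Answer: 29406/907 ≈ 32.421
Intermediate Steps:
y = -1014/907 (y = -5070*1/4535 = -1014/907 ≈ -1.1180)
(6*(-4) - 1*5)*y = (6*(-4) - 1*5)*(-1014/907) = (-24 - 5)*(-1014/907) = -29*(-1014/907) = 29406/907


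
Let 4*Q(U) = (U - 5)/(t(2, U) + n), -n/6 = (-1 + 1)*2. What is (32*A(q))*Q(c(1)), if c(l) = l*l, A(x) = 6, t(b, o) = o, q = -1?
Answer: -192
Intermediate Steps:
n = 0 (n = -6*(-1 + 1)*2 = -0*2 = -6*0 = 0)
c(l) = l**2
Q(U) = (-5 + U)/(4*U) (Q(U) = ((U - 5)/(U + 0))/4 = ((-5 + U)/U)/4 = (-5 + U)/(4*U))
(32*A(q))*Q(c(1)) = (32*6)*((-5 + 1**2)/(4*(1**2))) = 192*((1/4)*(-5 + 1)/1) = 192*((1/4)*1*(-4)) = 192*(-1) = -192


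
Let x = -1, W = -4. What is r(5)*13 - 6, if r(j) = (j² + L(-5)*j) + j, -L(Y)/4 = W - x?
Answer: 1164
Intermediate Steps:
L(Y) = 12 (L(Y) = -4*(-4 - 1*(-1)) = -4*(-4 + 1) = -4*(-3) = 12)
r(j) = j² + 13*j (r(j) = (j² + 12*j) + j = j² + 13*j)
r(5)*13 - 6 = (5*(13 + 5))*13 - 6 = (5*18)*13 - 6 = 90*13 - 6 = 1170 - 6 = 1164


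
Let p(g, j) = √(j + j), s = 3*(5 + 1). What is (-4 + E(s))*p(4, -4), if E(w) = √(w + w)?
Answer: 4*I*√2 ≈ 5.6569*I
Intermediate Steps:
s = 18 (s = 3*6 = 18)
p(g, j) = √2*√j (p(g, j) = √(2*j) = √2*√j)
E(w) = √2*√w (E(w) = √(2*w) = √2*√w)
(-4 + E(s))*p(4, -4) = (-4 + √2*√18)*(√2*√(-4)) = (-4 + √2*(3*√2))*(√2*(2*I)) = (-4 + 6)*(2*I*√2) = 2*(2*I*√2) = 4*I*√2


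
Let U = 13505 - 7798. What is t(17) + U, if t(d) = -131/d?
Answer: 96888/17 ≈ 5699.3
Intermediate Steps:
U = 5707
t(17) + U = -131/17 + 5707 = 96888/17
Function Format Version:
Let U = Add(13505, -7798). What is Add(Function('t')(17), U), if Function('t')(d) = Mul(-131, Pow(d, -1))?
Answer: Rational(96888, 17) ≈ 5699.3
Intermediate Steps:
U = 5707
Add(Function('t')(17), U) = Add(Mul(-131, Pow(17, -1)), 5707) = Add(Mul(-131, Rational(1, 17)), 5707) = Add(Rational(-131, 17), 5707) = Rational(96888, 17)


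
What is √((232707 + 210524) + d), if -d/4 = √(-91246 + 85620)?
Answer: √(443231 - 4*I*√5626) ≈ 665.76 - 0.225*I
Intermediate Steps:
d = -4*I*√5626 (d = -4*√(-91246 + 85620) = -4*I*√5626 ≈ -300.03*I)
√((232707 + 210524) + d) = √((232707 + 210524) - 4*I*√5626) = √(443231 - 4*I*√5626)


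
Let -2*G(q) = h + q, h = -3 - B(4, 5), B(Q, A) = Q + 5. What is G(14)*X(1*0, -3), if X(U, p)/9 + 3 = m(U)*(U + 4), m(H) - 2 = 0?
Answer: -45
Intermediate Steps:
B(Q, A) = 5 + Q
h = -12 (h = -3 - (5 + 4) = -3 - 1*9 = -3 - 9 = -12)
m(H) = 2 (m(H) = 2 + 0 = 2)
X(U, p) = 45 + 18*U (X(U, p) = -27 + 9*(2*(U + 4)) = -27 + 9*(2*(4 + U)) = -27 + 9*(8 + 2*U) = -27 + (72 + 18*U) = 45 + 18*U)
G(q) = 6 - q/2 (G(q) = -(-12 + q)/2 = 6 - q/2)
G(14)*X(1*0, -3) = (6 - 1/2*14)*(45 + 18*(1*0)) = (6 - 7)*(45 + 18*0) = -(45 + 0) = -1*45 = -45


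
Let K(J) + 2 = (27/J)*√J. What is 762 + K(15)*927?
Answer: -1092 + 8343*√15/5 ≈ 5370.5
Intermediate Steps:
K(J) = -2 + 27/√J (K(J) = -2 + (27/J)*√J = -2 + 27/√J)
762 + K(15)*927 = 762 + (-2 + 27/√15)*927 = 762 + (-2 + 27*(√15/15))*927 = 762 + (-2 + 9*√15/5)*927 = 762 + (-1854 + 8343*√15/5) = -1092 + 8343*√15/5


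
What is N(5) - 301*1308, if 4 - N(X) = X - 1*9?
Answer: -393700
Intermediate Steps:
N(X) = 13 - X (N(X) = 4 - (X - 1*9) = 4 - (X - 9) = 4 - (-9 + X) = 4 + (9 - X) = 13 - X)
N(5) - 301*1308 = (13 - 1*5) - 301*1308 = (13 - 5) - 393708 = 8 - 393708 = -393700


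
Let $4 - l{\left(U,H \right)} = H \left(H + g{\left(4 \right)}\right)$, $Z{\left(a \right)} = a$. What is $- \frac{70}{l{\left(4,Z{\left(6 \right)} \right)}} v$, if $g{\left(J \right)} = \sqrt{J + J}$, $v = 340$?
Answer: $\frac{23800}{23} - \frac{8925 \sqrt{2}}{23} \approx 486.01$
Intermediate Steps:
$g{\left(J \right)} = \sqrt{2} \sqrt{J}$ ($g{\left(J \right)} = \sqrt{2 J} = \sqrt{2} \sqrt{J}$)
$l{\left(U,H \right)} = 4 - H \left(H + 2 \sqrt{2}\right)$ ($l{\left(U,H \right)} = 4 - H \left(H + \sqrt{2} \sqrt{4}\right) = 4 - H \left(H + \sqrt{2} \cdot 2\right) = 4 - H \left(H + 2 \sqrt{2}\right)$)
$- \frac{70}{l{\left(4,Z{\left(6 \right)} \right)}} v = - \frac{70}{4 - 6^{2} - 12 \sqrt{2}} \cdot 340 = - \frac{70}{4 - 36 - 12 \sqrt{2}} \cdot 340 = - \frac{70}{-32 - 12 \sqrt{2}} \cdot 340 = - \frac{23800}{-32 - 12 \sqrt{2}}$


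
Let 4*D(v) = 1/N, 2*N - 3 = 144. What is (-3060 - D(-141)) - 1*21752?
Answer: -7294729/294 ≈ -24812.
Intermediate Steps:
N = 147/2 (N = 3/2 + (1/2)*144 = 3/2 + 72 = 147/2 ≈ 73.500)
D(v) = 1/294 (D(v) = 1/(4*(147/2)) = (1/4)*(2/147) = 1/294)
(-3060 - D(-141)) - 1*21752 = (-3060 - 1*1/294) - 1*21752 = (-3060 - 1/294) - 21752 = -899641/294 - 21752 = -7294729/294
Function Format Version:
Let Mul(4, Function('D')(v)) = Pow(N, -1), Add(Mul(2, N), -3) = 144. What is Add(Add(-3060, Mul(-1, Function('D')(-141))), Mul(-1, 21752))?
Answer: Rational(-7294729, 294) ≈ -24812.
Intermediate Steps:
N = Rational(147, 2) (N = Add(Rational(3, 2), Mul(Rational(1, 2), 144)) = Add(Rational(3, 2), 72) = Rational(147, 2) ≈ 73.500)
Function('D')(v) = Rational(1, 294) (Function('D')(v) = Mul(Rational(1, 4), Pow(Rational(147, 2), -1)) = Mul(Rational(1, 4), Rational(2, 147)) = Rational(1, 294))
Add(Add(-3060, Mul(-1, Function('D')(-141))), Mul(-1, 21752)) = Add(Add(-3060, Mul(-1, Rational(1, 294))), Mul(-1, 21752)) = Add(Add(-3060, Rational(-1, 294)), -21752) = Add(Rational(-899641, 294), -21752) = Rational(-7294729, 294)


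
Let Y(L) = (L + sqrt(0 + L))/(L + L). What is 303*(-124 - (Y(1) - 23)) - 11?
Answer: -30917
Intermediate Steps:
Y(L) = (L + sqrt(L))/(2*L) (Y(L) = (L + sqrt(L))/((2*L)) = (L + sqrt(L))*(1/(2*L)) = (L + sqrt(L))/(2*L))
303*(-124 - (Y(1) - 23)) - 11 = 303*(-124 - ((1/2 + 1/(2*sqrt(1))) - 23)) - 11 = 303*(-124 - ((1/2 + (1/2)*1) - 23)) - 11 = 303*(-124 - ((1/2 + 1/2) - 23)) - 11 = 303*(-124 - (1 - 23)) - 11 = 303*(-124 - 1*(-22)) - 11 = 303*(-124 + 22) - 11 = 303*(-102) - 11 = -30906 - 11 = -30917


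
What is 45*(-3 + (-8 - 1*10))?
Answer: -945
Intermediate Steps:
45*(-3 + (-8 - 1*10)) = 45*(-3 + (-8 - 10)) = 45*(-3 - 18) = 45*(-21) = -945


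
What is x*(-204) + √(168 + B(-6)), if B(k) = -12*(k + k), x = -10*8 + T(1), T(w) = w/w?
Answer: 16116 + 2*√78 ≈ 16134.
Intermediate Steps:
T(w) = 1
x = -79 (x = -10*8 + 1 = -80 + 1 = -79)
B(k) = -24*k
x*(-204) + √(168 + B(-6)) = -79*(-204) + √(168 - 24*(-6)) = 16116 + √(168 + 144) = 16116 + √312 = 16116 + 2*√78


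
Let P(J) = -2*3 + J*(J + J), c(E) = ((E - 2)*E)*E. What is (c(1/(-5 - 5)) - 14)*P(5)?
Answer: -154231/250 ≈ -616.92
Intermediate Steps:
c(E) = E²*(-2 + E) (c(E) = ((-2 + E)*E)*E = (E*(-2 + E))*E = E²*(-2 + E))
P(J) = -6 + 2*J² (P(J) = -6 + J*(2*J) = -6 + 2*J²)
(c(1/(-5 - 5)) - 14)*P(5) = ((1/(-5 - 5))²*(-2 + 1/(-5 - 5)) - 14)*(-6 + 2*5²) = ((1/(-10))²*(-2 + 1/(-10)) - 14)*(-6 + 2*25) = ((-⅒)²*(-2 - ⅒) - 14)*(-6 + 50) = ((1/100)*(-21/10) - 14)*44 = (-21/1000 - 14)*44 = -14021/1000*44 = -154231/250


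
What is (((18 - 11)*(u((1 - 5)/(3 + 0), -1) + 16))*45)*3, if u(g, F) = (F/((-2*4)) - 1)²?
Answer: 1013985/64 ≈ 15844.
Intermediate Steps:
u(g, F) = (-1 - F/8)² (u(g, F) = (F/(-8) - 1)² = (F*(-⅛) - 1)² = (-F/8 - 1)² = (-1 - F/8)²)
(((18 - 11)*(u((1 - 5)/(3 + 0), -1) + 16))*45)*3 = (((18 - 11)*((8 - 1)²/64 + 16))*45)*3 = ((7*((1/64)*7² + 16))*45)*3 = ((7*((1/64)*49 + 16))*45)*3 = ((7*(49/64 + 16))*45)*3 = ((7*(1073/64))*45)*3 = ((7511/64)*45)*3 = (337995/64)*3 = 1013985/64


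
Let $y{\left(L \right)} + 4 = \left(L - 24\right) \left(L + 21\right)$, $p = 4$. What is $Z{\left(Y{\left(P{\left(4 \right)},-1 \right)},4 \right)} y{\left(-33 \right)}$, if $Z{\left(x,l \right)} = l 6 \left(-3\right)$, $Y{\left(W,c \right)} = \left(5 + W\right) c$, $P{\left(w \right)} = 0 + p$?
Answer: $-48960$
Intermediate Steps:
$y{\left(L \right)} = -4 + \left(-24 + L\right) \left(21 + L\right)$ ($y{\left(L \right)} = -4 + \left(L - 24\right) \left(L + 21\right) = -4 + \left(-24 + L\right) \left(21 + L\right)$)
$P{\left(w \right)} = 4$ ($P{\left(w \right)} = 0 + 4 = 4$)
$Y{\left(W,c \right)} = c \left(5 + W\right)$
$Z{\left(x,l \right)} = - 18 l$ ($Z{\left(x,l \right)} = 6 l \left(-3\right) = - 18 l$)
$Z{\left(Y{\left(P{\left(4 \right)},-1 \right)},4 \right)} y{\left(-33 \right)} = \left(-18\right) 4 \left(-508 + \left(-33\right)^{2} - -99\right) = - 72 \left(-508 + 1089 + 99\right) = \left(-72\right) 680 = -48960$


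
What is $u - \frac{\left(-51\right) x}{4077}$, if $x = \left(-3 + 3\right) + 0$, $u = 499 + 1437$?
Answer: $1936$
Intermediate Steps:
$u = 1936$
$x = 0$ ($x = 0 + 0 = 0$)
$u - \frac{\left(-51\right) x}{4077} = 1936 - \frac{\left(-51\right) 0}{4077} = 1936 - 0 \cdot \frac{1}{4077} = 1936 - 0 = 1936 + 0 = 1936$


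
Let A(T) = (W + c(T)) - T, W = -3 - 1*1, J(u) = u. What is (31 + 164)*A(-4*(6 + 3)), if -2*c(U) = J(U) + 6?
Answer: 9165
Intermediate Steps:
c(U) = -3 - U/2 (c(U) = -(U + 6)/2 = -(6 + U)/2 = -3 - U/2)
W = -4 (W = -3 - 1 = -4)
A(T) = -7 - 3*T/2 (A(T) = (-4 + (-3 - T/2)) - T = (-7 - T/2) - T = -7 - 3*T/2)
(31 + 164)*A(-4*(6 + 3)) = (31 + 164)*(-7 - (-6)*(6 + 3)) = 195*(-7 - (-6)*9) = 195*(-7 - 3/2*(-36)) = 195*(-7 + 54) = 195*47 = 9165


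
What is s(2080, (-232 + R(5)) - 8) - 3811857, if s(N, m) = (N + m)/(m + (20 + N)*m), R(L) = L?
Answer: -376409443548/98747 ≈ -3.8119e+6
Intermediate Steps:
s(N, m) = (N + m)/(m + m*(20 + N))
s(2080, (-232 + R(5)) - 8) - 3811857 = (2080 + ((-232 + 5) - 8))/(((-232 + 5) - 8)*(21 + 2080)) - 3811857 = (2080 + (-227 - 8))/(-227 - 8*2101) - 3811857 = (1/2101)*(2080 - 235)/(-235) - 3811857 = -1/235*1/2101*1845 - 3811857 = -369/98747 - 3811857 = -376409443548/98747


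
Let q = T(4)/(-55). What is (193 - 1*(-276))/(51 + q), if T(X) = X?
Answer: 25795/2801 ≈ 9.2092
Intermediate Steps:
q = -4/55 (q = 4/(-55) = 4*(-1/55) = -4/55 ≈ -0.072727)
(193 - 1*(-276))/(51 + q) = (193 - 1*(-276))/(51 - 4/55) = (193 + 276)/(2801/55) = 469*(55/2801) = 25795/2801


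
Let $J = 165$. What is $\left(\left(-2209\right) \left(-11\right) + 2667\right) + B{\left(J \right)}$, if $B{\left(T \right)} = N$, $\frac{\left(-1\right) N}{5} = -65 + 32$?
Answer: $27131$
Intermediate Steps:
$N = 165$ ($N = - 5 \left(-65 + 32\right) = \left(-5\right) \left(-33\right) = 165$)
$B{\left(T \right)} = 165$
$\left(\left(-2209\right) \left(-11\right) + 2667\right) + B{\left(J \right)} = \left(\left(-2209\right) \left(-11\right) + 2667\right) + 165 = \left(24299 + 2667\right) + 165 = 26966 + 165 = 27131$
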